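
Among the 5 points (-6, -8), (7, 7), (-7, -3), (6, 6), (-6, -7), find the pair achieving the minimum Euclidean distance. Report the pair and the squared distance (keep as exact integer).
Pair = ((-6, -8), (-6, -7)); squared distance = 1

Compute all C(5, 2) = 10 pairwise squared distances (x_i − x_j)² + (y_i − y_j)². The minimum is 1, attained by the pair ((-6, -8), (-6, -7)).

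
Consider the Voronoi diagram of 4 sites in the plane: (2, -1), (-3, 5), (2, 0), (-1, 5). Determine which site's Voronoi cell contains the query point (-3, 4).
Nearest site = (-3, 5)

The Voronoi cell of site s contains exactly those query points closer to s than to any other site. Compute squared distances from q = (-3, 4) to each site:
  (-3 − -3)² + (5 − 4)² = 1
  (-1 − -3)² + (5 − 4)² = 5
  (2 − -3)² + (0 − 4)² = 41
  (2 − -3)² + (-1 − 4)² = 50
Minimum is attained by (-3, 5), so q lies in its Voronoi cell.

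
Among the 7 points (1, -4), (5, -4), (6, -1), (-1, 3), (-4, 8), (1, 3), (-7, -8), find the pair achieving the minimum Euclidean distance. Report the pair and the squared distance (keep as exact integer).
Pair = ((-1, 3), (1, 3)); squared distance = 4

Compute all C(7, 2) = 21 pairwise squared distances (x_i − x_j)² + (y_i − y_j)². The minimum is 4, attained by the pair ((-1, 3), (1, 3)).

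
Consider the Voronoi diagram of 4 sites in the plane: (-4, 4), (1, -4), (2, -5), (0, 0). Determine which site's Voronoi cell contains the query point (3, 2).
Nearest site = (0, 0)

The Voronoi cell of site s contains exactly those query points closer to s than to any other site. Compute squared distances from q = (3, 2) to each site:
  (0 − 3)² + (0 − 2)² = 13
  (1 − 3)² + (-4 − 2)² = 40
  (2 − 3)² + (-5 − 2)² = 50
  (-4 − 3)² + (4 − 2)² = 53
Minimum is attained by (0, 0), so q lies in its Voronoi cell.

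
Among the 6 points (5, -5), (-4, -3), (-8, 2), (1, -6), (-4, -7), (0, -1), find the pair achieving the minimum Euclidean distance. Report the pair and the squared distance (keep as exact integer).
Pair = ((-4, -3), (-4, -7)); squared distance = 16

Compute all C(6, 2) = 15 pairwise squared distances (x_i − x_j)² + (y_i − y_j)². The minimum is 16, attained by the pair ((-4, -3), (-4, -7)).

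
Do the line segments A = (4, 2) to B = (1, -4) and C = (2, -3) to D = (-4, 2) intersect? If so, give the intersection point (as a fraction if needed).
Yes; intersection at (28/17, -46/17) (t = 40/51 on AB, s = 1/17 on CD)

Parametrize AB as A + t(B − A) = (4 + -3 t, 2 + -6 t) and CD as C + s(D − C) = (2 + -6 s, -3 + 5 s). Solve the linear system for (t, s). Determinant = 51 ≠ 0, so a unique intersection of the containing lines exists. Solution: t = 40/51, s = 1/17 — both in [0, 1], so the segments cross. Intersection point: (28/17, -46/17).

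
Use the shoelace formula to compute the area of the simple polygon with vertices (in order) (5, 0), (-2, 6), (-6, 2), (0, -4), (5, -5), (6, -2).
Area = 68

Shoelace formula: Area = (1/2) |Σ_i (x_i · y_{i+1} − x_{i+1} · y_i)| (indices mod n). Compute each cross term:
  (5)(6) − (-2)(0) = 30
  (-2)(2) − (-6)(6) = 32
  (-6)(-4) − (0)(2) = 24
  (0)(-5) − (5)(-4) = 20
  (5)(-2) − (6)(-5) = 20
  (6)(0) − (5)(-2) = 10
Sum = 136, so (signed) Area = 136/2 = 68, |Area| = 68.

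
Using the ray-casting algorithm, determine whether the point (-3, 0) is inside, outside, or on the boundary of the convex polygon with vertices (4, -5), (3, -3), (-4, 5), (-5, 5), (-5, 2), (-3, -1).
The point (-3, 0) lies strictly inside the polygon

Cast a horizontal ray to the right from the query point and count how many polygon edges it crosses (each edge strictly once or zero times, handled with the usual half-open convention). 
Parity of crossings → odd ⇒ inside.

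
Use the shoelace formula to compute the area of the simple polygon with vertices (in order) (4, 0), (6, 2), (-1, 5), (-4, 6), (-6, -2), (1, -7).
Area = 85

Shoelace formula: Area = (1/2) |Σ_i (x_i · y_{i+1} − x_{i+1} · y_i)| (indices mod n). Compute each cross term:
  (4)(2) − (6)(0) = 8
  (6)(5) − (-1)(2) = 32
  (-1)(6) − (-4)(5) = 14
  (-4)(-2) − (-6)(6) = 44
  (-6)(-7) − (1)(-2) = 44
  (1)(0) − (4)(-7) = 28
Sum = 170, so (signed) Area = 170/2 = 85, |Area| = 85.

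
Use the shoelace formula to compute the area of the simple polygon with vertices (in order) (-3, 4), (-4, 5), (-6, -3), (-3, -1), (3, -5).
Area = 55/2

Shoelace formula: Area = (1/2) |Σ_i (x_i · y_{i+1} − x_{i+1} · y_i)| (indices mod n). Compute each cross term:
  (-3)(5) − (-4)(4) = 1
  (-4)(-3) − (-6)(5) = 42
  (-6)(-1) − (-3)(-3) = -3
  (-3)(-5) − (3)(-1) = 18
  (3)(4) − (-3)(-5) = -3
Sum = 55, so (signed) Area = 55/2 = 55/2, |Area| = 55/2.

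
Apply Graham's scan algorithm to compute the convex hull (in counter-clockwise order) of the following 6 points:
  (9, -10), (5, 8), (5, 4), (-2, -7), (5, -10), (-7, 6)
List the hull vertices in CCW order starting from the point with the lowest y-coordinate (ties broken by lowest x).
Hull (CCW) = [(5, -10), (9, -10), (5, 8), (-7, 6), (-2, -7)]

Graham scan procedure:
  1. Find the pivot p₀ = point with lowest y (tie → lowest x): (5, -10).
  2. Sort the remaining points by polar angle around p₀.
  3. Walk through sorted points, maintaining a stack; pop the top while the last three entries make a non-left turn (cross product ≤ 0).
  4. Final stack is the convex hull in CCW order: (5, -10), (9, -10), (5, 8), (-7, 6), (-2, -7).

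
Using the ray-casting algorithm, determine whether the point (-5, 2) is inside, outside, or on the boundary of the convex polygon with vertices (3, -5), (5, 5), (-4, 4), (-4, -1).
The point (-5, 2) lies strictly outside the polygon

Cast a horizontal ray to the right from the query point and count how many polygon edges it crosses (each edge strictly once or zero times, handled with the usual half-open convention). 
Parity of crossings → even ⇒ outside.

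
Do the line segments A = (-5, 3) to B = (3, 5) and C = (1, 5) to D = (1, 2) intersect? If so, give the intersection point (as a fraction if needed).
Yes; intersection at (1, 9/2) (t = 3/4 on AB, s = 1/6 on CD)

Parametrize AB as A + t(B − A) = (-5 + 8 t, 3 + 2 t) and CD as C + s(D − C) = (1 + 0 s, 5 + -3 s). Solve the linear system for (t, s). Determinant = 24 ≠ 0, so a unique intersection of the containing lines exists. Solution: t = 3/4, s = 1/6 — both in [0, 1], so the segments cross. Intersection point: (1, 9/2).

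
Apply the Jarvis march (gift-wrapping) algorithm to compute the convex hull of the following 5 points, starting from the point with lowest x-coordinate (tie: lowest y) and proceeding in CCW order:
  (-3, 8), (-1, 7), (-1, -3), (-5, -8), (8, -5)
Hull (CCW) = [(-5, -8), (8, -5), (-1, 7), (-3, 8)]

Jarvis march: at each step, from the current hull vertex p, select the next vertex q as the point such that every other point lies strictly to the left of (or on) the directed line p → q. (Equivalently: for every other point r, the cross product (q − p) × (r − p) ≥ 0.)
Starting point (lowest x, tie lowest y): (-5, -8). Wrap until returning to start. Resulting hull: (-5, -8), (8, -5), (-1, 7), (-3, 8).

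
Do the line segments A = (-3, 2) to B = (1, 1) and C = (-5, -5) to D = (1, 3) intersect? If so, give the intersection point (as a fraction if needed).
Yes; intersection at (-5/19, 25/19) (t = 13/19 on AB, s = 15/19 on CD)

Parametrize AB as A + t(B − A) = (-3 + 4 t, 2 + -1 t) and CD as C + s(D − C) = (-5 + 6 s, -5 + 8 s). Solve the linear system for (t, s). Determinant = -38 ≠ 0, so a unique intersection of the containing lines exists. Solution: t = 13/19, s = 15/19 — both in [0, 1], so the segments cross. Intersection point: (-5/19, 25/19).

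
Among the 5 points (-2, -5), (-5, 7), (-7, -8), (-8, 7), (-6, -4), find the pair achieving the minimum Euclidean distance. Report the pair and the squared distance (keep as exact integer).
Pair = ((-5, 7), (-8, 7)); squared distance = 9

Compute all C(5, 2) = 10 pairwise squared distances (x_i − x_j)² + (y_i − y_j)². The minimum is 9, attained by the pair ((-5, 7), (-8, 7)).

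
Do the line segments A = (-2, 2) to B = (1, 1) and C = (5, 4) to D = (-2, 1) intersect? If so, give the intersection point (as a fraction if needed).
Yes; intersection at (-11/16, 25/16) (t = 7/16 on AB, s = 13/16 on CD)

Parametrize AB as A + t(B − A) = (-2 + 3 t, 2 + -1 t) and CD as C + s(D − C) = (5 + -7 s, 4 + -3 s). Solve the linear system for (t, s). Determinant = 16 ≠ 0, so a unique intersection of the containing lines exists. Solution: t = 7/16, s = 13/16 — both in [0, 1], so the segments cross. Intersection point: (-11/16, 25/16).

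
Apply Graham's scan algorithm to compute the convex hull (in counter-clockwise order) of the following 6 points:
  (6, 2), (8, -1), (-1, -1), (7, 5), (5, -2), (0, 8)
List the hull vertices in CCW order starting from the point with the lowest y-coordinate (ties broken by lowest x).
Hull (CCW) = [(5, -2), (8, -1), (7, 5), (0, 8), (-1, -1)]

Graham scan procedure:
  1. Find the pivot p₀ = point with lowest y (tie → lowest x): (5, -2).
  2. Sort the remaining points by polar angle around p₀.
  3. Walk through sorted points, maintaining a stack; pop the top while the last three entries make a non-left turn (cross product ≤ 0).
  4. Final stack is the convex hull in CCW order: (5, -2), (8, -1), (7, 5), (0, 8), (-1, -1).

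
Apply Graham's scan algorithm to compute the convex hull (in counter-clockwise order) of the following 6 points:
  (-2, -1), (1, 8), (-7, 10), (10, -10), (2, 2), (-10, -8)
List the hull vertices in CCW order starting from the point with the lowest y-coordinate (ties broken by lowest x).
Hull (CCW) = [(10, -10), (1, 8), (-7, 10), (-10, -8)]

Graham scan procedure:
  1. Find the pivot p₀ = point with lowest y (tie → lowest x): (10, -10).
  2. Sort the remaining points by polar angle around p₀.
  3. Walk through sorted points, maintaining a stack; pop the top while the last three entries make a non-left turn (cross product ≤ 0).
  4. Final stack is the convex hull in CCW order: (10, -10), (1, 8), (-7, 10), (-10, -8).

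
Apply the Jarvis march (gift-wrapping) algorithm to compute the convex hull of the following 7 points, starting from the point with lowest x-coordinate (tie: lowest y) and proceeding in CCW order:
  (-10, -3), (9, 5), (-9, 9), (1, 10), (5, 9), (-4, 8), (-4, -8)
Hull (CCW) = [(-10, -3), (-4, -8), (9, 5), (5, 9), (1, 10), (-9, 9)]

Jarvis march: at each step, from the current hull vertex p, select the next vertex q as the point such that every other point lies strictly to the left of (or on) the directed line p → q. (Equivalently: for every other point r, the cross product (q − p) × (r − p) ≥ 0.)
Starting point (lowest x, tie lowest y): (-10, -3). Wrap until returning to start. Resulting hull: (-10, -3), (-4, -8), (9, 5), (5, 9), (1, 10), (-9, 9).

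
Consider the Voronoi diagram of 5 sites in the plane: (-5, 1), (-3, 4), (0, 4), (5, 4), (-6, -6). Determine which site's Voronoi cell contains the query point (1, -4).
Nearest site = (-6, -6)

The Voronoi cell of site s contains exactly those query points closer to s than to any other site. Compute squared distances from q = (1, -4) to each site:
  (-6 − 1)² + (-6 − -4)² = 53
  (-5 − 1)² + (1 − -4)² = 61
  (0 − 1)² + (4 − -4)² = 65
  (-3 − 1)² + (4 − -4)² = 80
  (5 − 1)² + (4 − -4)² = 80
Minimum is attained by (-6, -6), so q lies in its Voronoi cell.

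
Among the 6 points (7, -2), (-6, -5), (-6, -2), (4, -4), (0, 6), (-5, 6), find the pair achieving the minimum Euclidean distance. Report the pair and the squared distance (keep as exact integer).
Pair = ((-6, -5), (-6, -2)); squared distance = 9

Compute all C(6, 2) = 15 pairwise squared distances (x_i − x_j)² + (y_i − y_j)². The minimum is 9, attained by the pair ((-6, -5), (-6, -2)).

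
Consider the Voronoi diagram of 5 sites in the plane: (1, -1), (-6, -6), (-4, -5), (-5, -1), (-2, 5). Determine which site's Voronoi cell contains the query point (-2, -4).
Nearest site = (-4, -5)

The Voronoi cell of site s contains exactly those query points closer to s than to any other site. Compute squared distances from q = (-2, -4) to each site:
  (-4 − -2)² + (-5 − -4)² = 5
  (-5 − -2)² + (-1 − -4)² = 18
  (1 − -2)² + (-1 − -4)² = 18
  (-6 − -2)² + (-6 − -4)² = 20
  (-2 − -2)² + (5 − -4)² = 81
Minimum is attained by (-4, -5), so q lies in its Voronoi cell.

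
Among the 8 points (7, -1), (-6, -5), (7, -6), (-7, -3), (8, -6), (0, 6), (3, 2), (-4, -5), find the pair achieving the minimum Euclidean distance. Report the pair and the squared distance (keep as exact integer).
Pair = ((7, -6), (8, -6)); squared distance = 1

Compute all C(8, 2) = 28 pairwise squared distances (x_i − x_j)² + (y_i − y_j)². The minimum is 1, attained by the pair ((7, -6), (8, -6)).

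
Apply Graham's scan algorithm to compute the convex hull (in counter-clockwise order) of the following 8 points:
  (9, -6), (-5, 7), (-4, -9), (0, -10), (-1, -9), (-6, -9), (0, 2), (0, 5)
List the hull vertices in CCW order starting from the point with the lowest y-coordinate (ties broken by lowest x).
Hull (CCW) = [(0, -10), (9, -6), (0, 5), (-5, 7), (-6, -9)]

Graham scan procedure:
  1. Find the pivot p₀ = point with lowest y (tie → lowest x): (0, -10).
  2. Sort the remaining points by polar angle around p₀.
  3. Walk through sorted points, maintaining a stack; pop the top while the last three entries make a non-left turn (cross product ≤ 0).
  4. Final stack is the convex hull in CCW order: (0, -10), (9, -6), (0, 5), (-5, 7), (-6, -9).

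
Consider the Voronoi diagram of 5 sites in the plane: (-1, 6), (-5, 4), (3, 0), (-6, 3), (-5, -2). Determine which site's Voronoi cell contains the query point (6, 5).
Nearest site = (3, 0)

The Voronoi cell of site s contains exactly those query points closer to s than to any other site. Compute squared distances from q = (6, 5) to each site:
  (3 − 6)² + (0 − 5)² = 34
  (-1 − 6)² + (6 − 5)² = 50
  (-5 − 6)² + (4 − 5)² = 122
  (-6 − 6)² + (3 − 5)² = 148
  (-5 − 6)² + (-2 − 5)² = 170
Minimum is attained by (3, 0), so q lies in its Voronoi cell.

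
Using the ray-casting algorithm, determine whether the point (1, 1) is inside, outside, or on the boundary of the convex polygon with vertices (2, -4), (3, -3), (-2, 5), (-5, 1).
The point (1, 1) lies strictly outside the polygon

Cast a horizontal ray to the right from the query point and count how many polygon edges it crosses (each edge strictly once or zero times, handled with the usual half-open convention). 
Parity of crossings → even ⇒ outside.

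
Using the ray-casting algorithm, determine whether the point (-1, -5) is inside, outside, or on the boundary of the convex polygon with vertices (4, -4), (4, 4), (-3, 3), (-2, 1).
The point (-1, -5) lies strictly outside the polygon

Cast a horizontal ray to the right from the query point and count how many polygon edges it crosses (each edge strictly once or zero times, handled with the usual half-open convention). 
Parity of crossings → even ⇒ outside.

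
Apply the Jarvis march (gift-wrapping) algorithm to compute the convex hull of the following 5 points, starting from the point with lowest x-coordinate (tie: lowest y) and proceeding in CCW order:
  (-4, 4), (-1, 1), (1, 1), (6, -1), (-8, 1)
Hull (CCW) = [(-8, 1), (6, -1), (-4, 4)]

Jarvis march: at each step, from the current hull vertex p, select the next vertex q as the point such that every other point lies strictly to the left of (or on) the directed line p → q. (Equivalently: for every other point r, the cross product (q − p) × (r − p) ≥ 0.)
Starting point (lowest x, tie lowest y): (-8, 1). Wrap until returning to start. Resulting hull: (-8, 1), (6, -1), (-4, 4).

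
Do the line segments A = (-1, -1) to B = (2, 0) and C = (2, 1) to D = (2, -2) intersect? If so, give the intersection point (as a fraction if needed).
Yes; intersection at (2, 0) (t = 1 on AB, s = 1/3 on CD)

Parametrize AB as A + t(B − A) = (-1 + 3 t, -1 + 1 t) and CD as C + s(D − C) = (2 + 0 s, 1 + -3 s). Solve the linear system for (t, s). Determinant = 9 ≠ 0, so a unique intersection of the containing lines exists. Solution: t = 1, s = 1/3 — both in [0, 1], so the segments cross. Intersection point: (2, 0).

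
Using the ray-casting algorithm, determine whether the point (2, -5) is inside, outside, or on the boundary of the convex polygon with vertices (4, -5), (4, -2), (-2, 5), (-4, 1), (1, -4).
The point (2, -5) lies strictly outside the polygon

Cast a horizontal ray to the right from the query point and count how many polygon edges it crosses (each edge strictly once or zero times, handled with the usual half-open convention). 
Parity of crossings → even ⇒ outside.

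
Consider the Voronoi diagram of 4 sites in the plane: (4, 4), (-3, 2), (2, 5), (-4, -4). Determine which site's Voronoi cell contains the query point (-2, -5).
Nearest site = (-4, -4)

The Voronoi cell of site s contains exactly those query points closer to s than to any other site. Compute squared distances from q = (-2, -5) to each site:
  (-4 − -2)² + (-4 − -5)² = 5
  (-3 − -2)² + (2 − -5)² = 50
  (2 − -2)² + (5 − -5)² = 116
  (4 − -2)² + (4 − -5)² = 117
Minimum is attained by (-4, -4), so q lies in its Voronoi cell.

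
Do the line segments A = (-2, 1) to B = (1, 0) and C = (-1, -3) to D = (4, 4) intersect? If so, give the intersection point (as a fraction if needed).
No (intersection of containing lines falls outside at least one segment)

Parametrize and solve: t = 27/26, s = 11/26. At least one of these is outside [0, 1], so the segments do not intersect.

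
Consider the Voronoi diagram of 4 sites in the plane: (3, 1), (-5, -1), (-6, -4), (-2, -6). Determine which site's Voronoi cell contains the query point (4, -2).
Nearest site = (3, 1)

The Voronoi cell of site s contains exactly those query points closer to s than to any other site. Compute squared distances from q = (4, -2) to each site:
  (3 − 4)² + (1 − -2)² = 10
  (-2 − 4)² + (-6 − -2)² = 52
  (-5 − 4)² + (-1 − -2)² = 82
  (-6 − 4)² + (-4 − -2)² = 104
Minimum is attained by (3, 1), so q lies in its Voronoi cell.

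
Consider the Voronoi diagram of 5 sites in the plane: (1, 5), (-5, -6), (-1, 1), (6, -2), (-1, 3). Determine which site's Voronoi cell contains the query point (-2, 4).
Nearest site = (-1, 3)

The Voronoi cell of site s contains exactly those query points closer to s than to any other site. Compute squared distances from q = (-2, 4) to each site:
  (-1 − -2)² + (3 − 4)² = 2
  (-1 − -2)² + (1 − 4)² = 10
  (1 − -2)² + (5 − 4)² = 10
  (6 − -2)² + (-2 − 4)² = 100
  (-5 − -2)² + (-6 − 4)² = 109
Minimum is attained by (-1, 3), so q lies in its Voronoi cell.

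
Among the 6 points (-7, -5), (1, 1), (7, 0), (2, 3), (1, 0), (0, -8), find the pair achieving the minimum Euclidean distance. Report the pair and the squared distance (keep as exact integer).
Pair = ((1, 1), (1, 0)); squared distance = 1

Compute all C(6, 2) = 15 pairwise squared distances (x_i − x_j)² + (y_i − y_j)². The minimum is 1, attained by the pair ((1, 1), (1, 0)).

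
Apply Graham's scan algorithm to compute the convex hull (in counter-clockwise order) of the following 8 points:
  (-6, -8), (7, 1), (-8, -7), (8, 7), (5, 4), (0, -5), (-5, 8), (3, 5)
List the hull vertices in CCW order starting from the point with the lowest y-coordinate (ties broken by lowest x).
Hull (CCW) = [(-6, -8), (0, -5), (7, 1), (8, 7), (-5, 8), (-8, -7)]

Graham scan procedure:
  1. Find the pivot p₀ = point with lowest y (tie → lowest x): (-6, -8).
  2. Sort the remaining points by polar angle around p₀.
  3. Walk through sorted points, maintaining a stack; pop the top while the last three entries make a non-left turn (cross product ≤ 0).
  4. Final stack is the convex hull in CCW order: (-6, -8), (0, -5), (7, 1), (8, 7), (-5, 8), (-8, -7).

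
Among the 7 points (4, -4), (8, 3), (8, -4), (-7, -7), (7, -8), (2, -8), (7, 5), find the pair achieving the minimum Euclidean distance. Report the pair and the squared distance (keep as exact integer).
Pair = ((8, 3), (7, 5)); squared distance = 5

Compute all C(7, 2) = 21 pairwise squared distances (x_i − x_j)² + (y_i − y_j)². The minimum is 5, attained by the pair ((8, 3), (7, 5)).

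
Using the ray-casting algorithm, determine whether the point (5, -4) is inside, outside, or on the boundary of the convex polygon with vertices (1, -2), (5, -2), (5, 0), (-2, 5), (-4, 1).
The point (5, -4) lies strictly outside the polygon

Cast a horizontal ray to the right from the query point and count how many polygon edges it crosses (each edge strictly once or zero times, handled with the usual half-open convention). 
Parity of crossings → even ⇒ outside.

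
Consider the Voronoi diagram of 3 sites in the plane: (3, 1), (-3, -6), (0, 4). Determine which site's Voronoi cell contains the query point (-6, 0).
Nearest site = (-3, -6)

The Voronoi cell of site s contains exactly those query points closer to s than to any other site. Compute squared distances from q = (-6, 0) to each site:
  (-3 − -6)² + (-6 − 0)² = 45
  (0 − -6)² + (4 − 0)² = 52
  (3 − -6)² + (1 − 0)² = 82
Minimum is attained by (-3, -6), so q lies in its Voronoi cell.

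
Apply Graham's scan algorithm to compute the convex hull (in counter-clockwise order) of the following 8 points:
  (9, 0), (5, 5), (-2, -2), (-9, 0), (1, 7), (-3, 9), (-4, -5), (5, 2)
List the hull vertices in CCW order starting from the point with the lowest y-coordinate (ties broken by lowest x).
Hull (CCW) = [(-4, -5), (9, 0), (5, 5), (-3, 9), (-9, 0)]

Graham scan procedure:
  1. Find the pivot p₀ = point with lowest y (tie → lowest x): (-4, -5).
  2. Sort the remaining points by polar angle around p₀.
  3. Walk through sorted points, maintaining a stack; pop the top while the last three entries make a non-left turn (cross product ≤ 0).
  4. Final stack is the convex hull in CCW order: (-4, -5), (9, 0), (5, 5), (-3, 9), (-9, 0).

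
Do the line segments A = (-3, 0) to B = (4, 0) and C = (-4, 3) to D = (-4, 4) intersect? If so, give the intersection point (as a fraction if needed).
No (intersection of containing lines falls outside at least one segment)

Parametrize and solve: t = -1/7, s = -3. At least one of these is outside [0, 1], so the segments do not intersect.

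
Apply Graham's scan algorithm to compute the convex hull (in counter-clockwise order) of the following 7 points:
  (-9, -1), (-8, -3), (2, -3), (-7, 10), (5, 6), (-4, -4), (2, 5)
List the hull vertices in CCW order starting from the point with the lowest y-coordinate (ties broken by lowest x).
Hull (CCW) = [(-4, -4), (2, -3), (5, 6), (-7, 10), (-9, -1), (-8, -3)]

Graham scan procedure:
  1. Find the pivot p₀ = point with lowest y (tie → lowest x): (-4, -4).
  2. Sort the remaining points by polar angle around p₀.
  3. Walk through sorted points, maintaining a stack; pop the top while the last three entries make a non-left turn (cross product ≤ 0).
  4. Final stack is the convex hull in CCW order: (-4, -4), (2, -3), (5, 6), (-7, 10), (-9, -1), (-8, -3).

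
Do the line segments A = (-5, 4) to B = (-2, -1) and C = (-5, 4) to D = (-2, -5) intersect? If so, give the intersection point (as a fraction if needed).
Yes; intersection at (-5, 4) (t = 0 on AB, s = 0 on CD)

Parametrize AB as A + t(B − A) = (-5 + 3 t, 4 + -5 t) and CD as C + s(D − C) = (-5 + 3 s, 4 + -9 s). Solve the linear system for (t, s). Determinant = 12 ≠ 0, so a unique intersection of the containing lines exists. Solution: t = 0, s = 0 — both in [0, 1], so the segments cross. Intersection point: (-5, 4).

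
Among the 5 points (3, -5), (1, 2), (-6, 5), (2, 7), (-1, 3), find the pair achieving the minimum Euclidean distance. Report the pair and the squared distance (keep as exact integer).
Pair = ((1, 2), (-1, 3)); squared distance = 5

Compute all C(5, 2) = 10 pairwise squared distances (x_i − x_j)² + (y_i − y_j)². The minimum is 5, attained by the pair ((1, 2), (-1, 3)).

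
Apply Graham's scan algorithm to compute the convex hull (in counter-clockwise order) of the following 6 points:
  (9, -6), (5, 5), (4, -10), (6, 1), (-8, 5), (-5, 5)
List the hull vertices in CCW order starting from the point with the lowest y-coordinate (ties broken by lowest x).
Hull (CCW) = [(4, -10), (9, -6), (5, 5), (-8, 5)]

Graham scan procedure:
  1. Find the pivot p₀ = point with lowest y (tie → lowest x): (4, -10).
  2. Sort the remaining points by polar angle around p₀.
  3. Walk through sorted points, maintaining a stack; pop the top while the last three entries make a non-left turn (cross product ≤ 0).
  4. Final stack is the convex hull in CCW order: (4, -10), (9, -6), (5, 5), (-8, 5).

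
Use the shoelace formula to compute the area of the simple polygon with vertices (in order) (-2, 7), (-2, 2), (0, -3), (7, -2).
Area = 41

Shoelace formula: Area = (1/2) |Σ_i (x_i · y_{i+1} − x_{i+1} · y_i)| (indices mod n). Compute each cross term:
  (-2)(2) − (-2)(7) = 10
  (-2)(-3) − (0)(2) = 6
  (0)(-2) − (7)(-3) = 21
  (7)(7) − (-2)(-2) = 45
Sum = 82, so (signed) Area = 82/2 = 41, |Area| = 41.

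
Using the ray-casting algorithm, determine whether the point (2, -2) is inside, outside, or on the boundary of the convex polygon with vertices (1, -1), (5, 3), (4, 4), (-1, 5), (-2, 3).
The point (2, -2) lies strictly outside the polygon

Cast a horizontal ray to the right from the query point and count how many polygon edges it crosses (each edge strictly once or zero times, handled with the usual half-open convention). 
Parity of crossings → even ⇒ outside.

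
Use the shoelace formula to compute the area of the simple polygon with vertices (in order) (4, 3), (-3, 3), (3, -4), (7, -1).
Area = 37

Shoelace formula: Area = (1/2) |Σ_i (x_i · y_{i+1} − x_{i+1} · y_i)| (indices mod n). Compute each cross term:
  (4)(3) − (-3)(3) = 21
  (-3)(-4) − (3)(3) = 3
  (3)(-1) − (7)(-4) = 25
  (7)(3) − (4)(-1) = 25
Sum = 74, so (signed) Area = 74/2 = 37, |Area| = 37.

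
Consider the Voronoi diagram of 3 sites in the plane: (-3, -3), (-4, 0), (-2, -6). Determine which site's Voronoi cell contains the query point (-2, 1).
Nearest site = (-4, 0)

The Voronoi cell of site s contains exactly those query points closer to s than to any other site. Compute squared distances from q = (-2, 1) to each site:
  (-4 − -2)² + (0 − 1)² = 5
  (-3 − -2)² + (-3 − 1)² = 17
  (-2 − -2)² + (-6 − 1)² = 49
Minimum is attained by (-4, 0), so q lies in its Voronoi cell.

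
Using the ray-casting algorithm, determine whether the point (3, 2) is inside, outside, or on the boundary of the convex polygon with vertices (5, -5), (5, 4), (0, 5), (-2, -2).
The point (3, 2) lies strictly inside the polygon

Cast a horizontal ray to the right from the query point and count how many polygon edges it crosses (each edge strictly once or zero times, handled with the usual half-open convention). 
Parity of crossings → odd ⇒ inside.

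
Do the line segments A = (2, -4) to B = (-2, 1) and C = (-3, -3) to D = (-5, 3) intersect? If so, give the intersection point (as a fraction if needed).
No (intersection of containing lines falls outside at least one segment)

Parametrize and solve: t = 2, s = 3/2. At least one of these is outside [0, 1], so the segments do not intersect.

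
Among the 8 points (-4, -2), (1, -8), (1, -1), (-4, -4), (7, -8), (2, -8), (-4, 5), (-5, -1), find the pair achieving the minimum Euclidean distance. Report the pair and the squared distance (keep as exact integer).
Pair = ((1, -8), (2, -8)); squared distance = 1

Compute all C(8, 2) = 28 pairwise squared distances (x_i − x_j)² + (y_i − y_j)². The minimum is 1, attained by the pair ((1, -8), (2, -8)).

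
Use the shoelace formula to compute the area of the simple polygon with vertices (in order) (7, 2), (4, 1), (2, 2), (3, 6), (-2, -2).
Area = 27/2

Shoelace formula: Area = (1/2) |Σ_i (x_i · y_{i+1} − x_{i+1} · y_i)| (indices mod n). Compute each cross term:
  (7)(1) − (4)(2) = -1
  (4)(2) − (2)(1) = 6
  (2)(6) − (3)(2) = 6
  (3)(-2) − (-2)(6) = 6
  (-2)(2) − (7)(-2) = 10
Sum = 27, so (signed) Area = 27/2 = 27/2, |Area| = 27/2.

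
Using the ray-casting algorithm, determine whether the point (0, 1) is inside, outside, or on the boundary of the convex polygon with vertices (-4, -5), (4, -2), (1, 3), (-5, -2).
The point (0, 1) lies strictly inside the polygon

Cast a horizontal ray to the right from the query point and count how many polygon edges it crosses (each edge strictly once or zero times, handled with the usual half-open convention). 
Parity of crossings → odd ⇒ inside.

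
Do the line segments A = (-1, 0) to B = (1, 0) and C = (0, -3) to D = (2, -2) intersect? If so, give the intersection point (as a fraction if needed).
No (intersection of containing lines falls outside at least one segment)

Parametrize and solve: t = 7/2, s = 3. At least one of these is outside [0, 1], so the segments do not intersect.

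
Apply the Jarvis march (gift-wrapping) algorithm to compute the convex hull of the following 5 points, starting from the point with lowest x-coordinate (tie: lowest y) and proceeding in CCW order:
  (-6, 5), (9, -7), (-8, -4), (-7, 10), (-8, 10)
Hull (CCW) = [(-8, -4), (9, -7), (-7, 10), (-8, 10)]

Jarvis march: at each step, from the current hull vertex p, select the next vertex q as the point such that every other point lies strictly to the left of (or on) the directed line p → q. (Equivalently: for every other point r, the cross product (q − p) × (r − p) ≥ 0.)
Starting point (lowest x, tie lowest y): (-8, -4). Wrap until returning to start. Resulting hull: (-8, -4), (9, -7), (-7, 10), (-8, 10).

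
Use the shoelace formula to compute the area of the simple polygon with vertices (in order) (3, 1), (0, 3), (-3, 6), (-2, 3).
Area = 5

Shoelace formula: Area = (1/2) |Σ_i (x_i · y_{i+1} − x_{i+1} · y_i)| (indices mod n). Compute each cross term:
  (3)(3) − (0)(1) = 9
  (0)(6) − (-3)(3) = 9
  (-3)(3) − (-2)(6) = 3
  (-2)(1) − (3)(3) = -11
Sum = 10, so (signed) Area = 10/2 = 5, |Area| = 5.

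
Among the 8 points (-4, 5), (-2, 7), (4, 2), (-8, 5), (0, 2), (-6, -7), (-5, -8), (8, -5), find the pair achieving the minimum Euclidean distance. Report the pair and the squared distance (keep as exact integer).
Pair = ((-6, -7), (-5, -8)); squared distance = 2

Compute all C(8, 2) = 28 pairwise squared distances (x_i − x_j)² + (y_i − y_j)². The minimum is 2, attained by the pair ((-6, -7), (-5, -8)).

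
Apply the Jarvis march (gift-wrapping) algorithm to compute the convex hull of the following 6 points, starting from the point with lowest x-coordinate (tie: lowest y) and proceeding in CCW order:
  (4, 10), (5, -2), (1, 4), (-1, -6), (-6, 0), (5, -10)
Hull (CCW) = [(-6, 0), (-1, -6), (5, -10), (5, -2), (4, 10)]

Jarvis march: at each step, from the current hull vertex p, select the next vertex q as the point such that every other point lies strictly to the left of (or on) the directed line p → q. (Equivalently: for every other point r, the cross product (q − p) × (r − p) ≥ 0.)
Starting point (lowest x, tie lowest y): (-6, 0). Wrap until returning to start. Resulting hull: (-6, 0), (-1, -6), (5, -10), (5, -2), (4, 10).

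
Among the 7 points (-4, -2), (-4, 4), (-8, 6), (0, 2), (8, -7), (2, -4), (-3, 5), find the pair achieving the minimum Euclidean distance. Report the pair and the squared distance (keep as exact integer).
Pair = ((-4, 4), (-3, 5)); squared distance = 2

Compute all C(7, 2) = 21 pairwise squared distances (x_i − x_j)² + (y_i − y_j)². The minimum is 2, attained by the pair ((-4, 4), (-3, 5)).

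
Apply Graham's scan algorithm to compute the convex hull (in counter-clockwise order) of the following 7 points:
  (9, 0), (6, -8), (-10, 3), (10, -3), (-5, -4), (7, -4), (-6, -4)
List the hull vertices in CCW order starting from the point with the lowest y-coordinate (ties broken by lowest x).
Hull (CCW) = [(6, -8), (10, -3), (9, 0), (-10, 3), (-6, -4)]

Graham scan procedure:
  1. Find the pivot p₀ = point with lowest y (tie → lowest x): (6, -8).
  2. Sort the remaining points by polar angle around p₀.
  3. Walk through sorted points, maintaining a stack; pop the top while the last three entries make a non-left turn (cross product ≤ 0).
  4. Final stack is the convex hull in CCW order: (6, -8), (10, -3), (9, 0), (-10, 3), (-6, -4).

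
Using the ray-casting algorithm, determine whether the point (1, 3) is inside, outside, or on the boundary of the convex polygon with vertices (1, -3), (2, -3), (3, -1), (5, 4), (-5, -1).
The point (1, 3) lies strictly outside the polygon

Cast a horizontal ray to the right from the query point and count how many polygon edges it crosses (each edge strictly once or zero times, handled with the usual half-open convention). 
Parity of crossings → even ⇒ outside.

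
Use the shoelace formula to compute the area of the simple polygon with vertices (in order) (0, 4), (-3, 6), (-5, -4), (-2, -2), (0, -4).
Area = 32

Shoelace formula: Area = (1/2) |Σ_i (x_i · y_{i+1} − x_{i+1} · y_i)| (indices mod n). Compute each cross term:
  (0)(6) − (-3)(4) = 12
  (-3)(-4) − (-5)(6) = 42
  (-5)(-2) − (-2)(-4) = 2
  (-2)(-4) − (0)(-2) = 8
  (0)(4) − (0)(-4) = 0
Sum = 64, so (signed) Area = 64/2 = 32, |Area| = 32.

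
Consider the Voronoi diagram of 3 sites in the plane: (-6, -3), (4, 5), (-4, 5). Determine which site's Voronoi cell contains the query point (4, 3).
Nearest site = (4, 5)

The Voronoi cell of site s contains exactly those query points closer to s than to any other site. Compute squared distances from q = (4, 3) to each site:
  (4 − 4)² + (5 − 3)² = 4
  (-4 − 4)² + (5 − 3)² = 68
  (-6 − 4)² + (-3 − 3)² = 136
Minimum is attained by (4, 5), so q lies in its Voronoi cell.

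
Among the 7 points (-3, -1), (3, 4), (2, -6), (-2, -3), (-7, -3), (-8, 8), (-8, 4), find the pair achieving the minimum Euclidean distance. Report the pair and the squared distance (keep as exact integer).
Pair = ((-3, -1), (-2, -3)); squared distance = 5

Compute all C(7, 2) = 21 pairwise squared distances (x_i − x_j)² + (y_i − y_j)². The minimum is 5, attained by the pair ((-3, -1), (-2, -3)).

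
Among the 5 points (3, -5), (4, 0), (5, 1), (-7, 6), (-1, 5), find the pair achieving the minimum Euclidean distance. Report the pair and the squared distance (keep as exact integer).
Pair = ((4, 0), (5, 1)); squared distance = 2

Compute all C(5, 2) = 10 pairwise squared distances (x_i − x_j)² + (y_i − y_j)². The minimum is 2, attained by the pair ((4, 0), (5, 1)).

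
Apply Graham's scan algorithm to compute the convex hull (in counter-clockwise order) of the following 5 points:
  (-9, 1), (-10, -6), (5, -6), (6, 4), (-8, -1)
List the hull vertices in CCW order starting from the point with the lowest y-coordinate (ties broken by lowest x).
Hull (CCW) = [(-10, -6), (5, -6), (6, 4), (-9, 1)]

Graham scan procedure:
  1. Find the pivot p₀ = point with lowest y (tie → lowest x): (-10, -6).
  2. Sort the remaining points by polar angle around p₀.
  3. Walk through sorted points, maintaining a stack; pop the top while the last three entries make a non-left turn (cross product ≤ 0).
  4. Final stack is the convex hull in CCW order: (-10, -6), (5, -6), (6, 4), (-9, 1).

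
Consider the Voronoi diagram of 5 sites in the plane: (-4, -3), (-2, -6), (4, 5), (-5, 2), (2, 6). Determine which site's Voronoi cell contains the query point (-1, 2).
Nearest site = (-5, 2)

The Voronoi cell of site s contains exactly those query points closer to s than to any other site. Compute squared distances from q = (-1, 2) to each site:
  (-5 − -1)² + (2 − 2)² = 16
  (2 − -1)² + (6 − 2)² = 25
  (-4 − -1)² + (-3 − 2)² = 34
  (4 − -1)² + (5 − 2)² = 34
  (-2 − -1)² + (-6 − 2)² = 65
Minimum is attained by (-5, 2), so q lies in its Voronoi cell.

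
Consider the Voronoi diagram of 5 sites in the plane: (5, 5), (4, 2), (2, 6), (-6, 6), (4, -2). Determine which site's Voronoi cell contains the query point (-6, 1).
Nearest site = (-6, 6)

The Voronoi cell of site s contains exactly those query points closer to s than to any other site. Compute squared distances from q = (-6, 1) to each site:
  (-6 − -6)² + (6 − 1)² = 25
  (2 − -6)² + (6 − 1)² = 89
  (4 − -6)² + (2 − 1)² = 101
  (4 − -6)² + (-2 − 1)² = 109
  (5 − -6)² + (5 − 1)² = 137
Minimum is attained by (-6, 6), so q lies in its Voronoi cell.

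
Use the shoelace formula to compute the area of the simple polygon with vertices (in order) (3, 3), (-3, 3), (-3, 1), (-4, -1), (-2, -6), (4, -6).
Area = 119/2

Shoelace formula: Area = (1/2) |Σ_i (x_i · y_{i+1} − x_{i+1} · y_i)| (indices mod n). Compute each cross term:
  (3)(3) − (-3)(3) = 18
  (-3)(1) − (-3)(3) = 6
  (-3)(-1) − (-4)(1) = 7
  (-4)(-6) − (-2)(-1) = 22
  (-2)(-6) − (4)(-6) = 36
  (4)(3) − (3)(-6) = 30
Sum = 119, so (signed) Area = 119/2 = 119/2, |Area| = 119/2.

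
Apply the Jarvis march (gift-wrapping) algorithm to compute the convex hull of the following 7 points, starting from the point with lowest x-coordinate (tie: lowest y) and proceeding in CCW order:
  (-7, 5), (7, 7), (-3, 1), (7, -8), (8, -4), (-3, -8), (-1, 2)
Hull (CCW) = [(-7, 5), (-3, -8), (7, -8), (8, -4), (7, 7)]

Jarvis march: at each step, from the current hull vertex p, select the next vertex q as the point such that every other point lies strictly to the left of (or on) the directed line p → q. (Equivalently: for every other point r, the cross product (q − p) × (r − p) ≥ 0.)
Starting point (lowest x, tie lowest y): (-7, 5). Wrap until returning to start. Resulting hull: (-7, 5), (-3, -8), (7, -8), (8, -4), (7, 7).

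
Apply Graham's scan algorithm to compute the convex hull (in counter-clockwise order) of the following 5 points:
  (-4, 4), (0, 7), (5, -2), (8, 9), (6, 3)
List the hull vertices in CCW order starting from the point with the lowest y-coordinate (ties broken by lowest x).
Hull (CCW) = [(5, -2), (8, 9), (0, 7), (-4, 4)]

Graham scan procedure:
  1. Find the pivot p₀ = point with lowest y (tie → lowest x): (5, -2).
  2. Sort the remaining points by polar angle around p₀.
  3. Walk through sorted points, maintaining a stack; pop the top while the last three entries make a non-left turn (cross product ≤ 0).
  4. Final stack is the convex hull in CCW order: (5, -2), (8, 9), (0, 7), (-4, 4).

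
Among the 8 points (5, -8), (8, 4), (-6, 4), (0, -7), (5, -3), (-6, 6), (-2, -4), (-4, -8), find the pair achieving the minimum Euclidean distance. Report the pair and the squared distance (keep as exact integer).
Pair = ((-6, 4), (-6, 6)); squared distance = 4

Compute all C(8, 2) = 28 pairwise squared distances (x_i − x_j)² + (y_i − y_j)². The minimum is 4, attained by the pair ((-6, 4), (-6, 6)).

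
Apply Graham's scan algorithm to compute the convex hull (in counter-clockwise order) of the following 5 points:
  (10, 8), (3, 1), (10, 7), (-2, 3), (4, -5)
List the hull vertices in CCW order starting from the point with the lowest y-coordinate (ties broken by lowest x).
Hull (CCW) = [(4, -5), (10, 7), (10, 8), (-2, 3)]

Graham scan procedure:
  1. Find the pivot p₀ = point with lowest y (tie → lowest x): (4, -5).
  2. Sort the remaining points by polar angle around p₀.
  3. Walk through sorted points, maintaining a stack; pop the top while the last three entries make a non-left turn (cross product ≤ 0).
  4. Final stack is the convex hull in CCW order: (4, -5), (10, 7), (10, 8), (-2, 3).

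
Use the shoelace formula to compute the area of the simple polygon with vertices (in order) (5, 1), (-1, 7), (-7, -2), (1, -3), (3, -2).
Area = 65

Shoelace formula: Area = (1/2) |Σ_i (x_i · y_{i+1} − x_{i+1} · y_i)| (indices mod n). Compute each cross term:
  (5)(7) − (-1)(1) = 36
  (-1)(-2) − (-7)(7) = 51
  (-7)(-3) − (1)(-2) = 23
  (1)(-2) − (3)(-3) = 7
  (3)(1) − (5)(-2) = 13
Sum = 130, so (signed) Area = 130/2 = 65, |Area| = 65.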